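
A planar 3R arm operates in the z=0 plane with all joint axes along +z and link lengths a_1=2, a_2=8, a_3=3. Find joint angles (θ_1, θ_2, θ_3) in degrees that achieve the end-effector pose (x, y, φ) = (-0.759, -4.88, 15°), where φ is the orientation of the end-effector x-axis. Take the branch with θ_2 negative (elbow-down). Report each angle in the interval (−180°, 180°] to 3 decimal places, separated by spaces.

0.014 -135.013 149.999

wrist centre = target − a_3·(cos φ, sin φ) = (-3.6568, -5.6565)
cos θ_2 = (45.3675−2²−8²)/(2·2·8) = -0.7073; θ_2 = -135.0128° (elbow-down)
β = atan2(-5.6565,-3.6568) = -122.8818°; ψ = atan2(-5.6556,-3.6581) = -122.8954°
θ_1 = β − ψ = 0.0136°
θ_3 = φ − θ_1 − θ_2 = 149.9992° (wrapped to (-180°,180°])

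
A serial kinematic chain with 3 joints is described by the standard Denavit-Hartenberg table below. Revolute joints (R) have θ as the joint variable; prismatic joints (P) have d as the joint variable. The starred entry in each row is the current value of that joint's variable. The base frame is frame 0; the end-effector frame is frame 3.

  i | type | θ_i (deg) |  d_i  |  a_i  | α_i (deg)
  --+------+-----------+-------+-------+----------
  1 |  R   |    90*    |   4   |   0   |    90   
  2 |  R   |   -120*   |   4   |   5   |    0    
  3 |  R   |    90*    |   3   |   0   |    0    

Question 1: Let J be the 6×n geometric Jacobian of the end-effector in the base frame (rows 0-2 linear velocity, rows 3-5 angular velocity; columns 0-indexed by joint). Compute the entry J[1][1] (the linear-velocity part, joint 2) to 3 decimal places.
4.330

axis z_1 = (1.0000,-0.0000,0.0000); lever o_n−o_1 = (7.0000,-2.5000,-4.3301)
cross product → J_v[:, 1] = (0.0000,4.3301,-2.5000)
J_ω[:, 1] = z_1
entry J[1][1] = 4.3301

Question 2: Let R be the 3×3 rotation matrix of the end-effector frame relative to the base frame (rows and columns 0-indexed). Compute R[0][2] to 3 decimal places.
End-effector z-axis (col 2 of R) = (1.0000,-0.0000,0.0000)
R[0][2] = 1.0000

1.000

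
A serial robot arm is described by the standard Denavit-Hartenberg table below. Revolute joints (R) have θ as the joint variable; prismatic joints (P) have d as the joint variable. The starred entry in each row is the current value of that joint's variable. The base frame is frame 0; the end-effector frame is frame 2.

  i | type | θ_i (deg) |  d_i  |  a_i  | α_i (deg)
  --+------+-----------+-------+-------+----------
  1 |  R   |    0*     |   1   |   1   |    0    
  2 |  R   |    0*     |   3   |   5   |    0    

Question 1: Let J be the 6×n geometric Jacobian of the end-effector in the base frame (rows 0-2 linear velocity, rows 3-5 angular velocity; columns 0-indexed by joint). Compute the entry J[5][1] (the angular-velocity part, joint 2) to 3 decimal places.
1.000

axis z_1 = (0.0000,0.0000,1.0000); lever o_n−o_1 = (5.0000,0.0000,3.0000)
cross product → J_v[:, 1] = (0.0000,5.0000,0.0000)
J_ω[:, 1] = z_1
entry J[5][1] = 1.0000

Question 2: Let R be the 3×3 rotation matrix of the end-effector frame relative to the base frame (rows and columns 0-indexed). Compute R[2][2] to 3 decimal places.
End-effector z-axis (col 2 of R) = (0.0000,0.0000,1.0000)
R[2][2] = 1.0000

1.000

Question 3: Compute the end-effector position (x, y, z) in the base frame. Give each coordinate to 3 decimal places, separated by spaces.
after link 1: o_1 = (1.0000, 0.0000, 1.0000)
after link 2: o_2 = (6.0000, 0.0000, 4.0000)

6.000 0.000 4.000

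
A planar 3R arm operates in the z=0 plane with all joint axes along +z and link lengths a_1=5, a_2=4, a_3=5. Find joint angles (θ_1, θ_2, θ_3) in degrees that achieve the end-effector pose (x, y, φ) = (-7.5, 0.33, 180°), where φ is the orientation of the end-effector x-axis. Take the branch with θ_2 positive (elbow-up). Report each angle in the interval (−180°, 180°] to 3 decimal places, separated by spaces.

120.003 150.000 -90.003

wrist centre = target − a_3·(cos φ, sin φ) = (-2.5000, 0.3300)
cos θ_2 = (6.3589−5²−4²)/(2·5·4) = -0.8660; θ_2 = 150.0002° (elbow-up)
β = atan2(0.3300,-2.5000) = 172.4804°; ψ = atan2(2.0000,1.5359) = 52.4775°
θ_1 = β − ψ = 120.0029°
θ_3 = φ − θ_1 − θ_2 = -90.0032° (wrapped to (-180°,180°])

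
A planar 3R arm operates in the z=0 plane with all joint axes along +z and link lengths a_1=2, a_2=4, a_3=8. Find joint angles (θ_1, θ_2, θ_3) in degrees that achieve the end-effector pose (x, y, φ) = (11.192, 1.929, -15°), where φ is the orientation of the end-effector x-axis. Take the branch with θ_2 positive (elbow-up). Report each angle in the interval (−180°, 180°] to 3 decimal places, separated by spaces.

8.205 60.001 -83.206

wrist centre = target − a_3·(cos φ, sin φ) = (3.4646, 3.9996)
cos θ_2 = (27.9998−2²−4²)/(2·2·4) = 0.5000; θ_2 = 60.0007° (elbow-up)
β = atan2(3.9996,3.4646) = 49.0994°; ψ = atan2(3.4641,4.0000) = 40.8939°
θ_1 = β − ψ = 8.2055°
θ_3 = φ − θ_1 − θ_2 = -83.2062° (wrapped to (-180°,180°])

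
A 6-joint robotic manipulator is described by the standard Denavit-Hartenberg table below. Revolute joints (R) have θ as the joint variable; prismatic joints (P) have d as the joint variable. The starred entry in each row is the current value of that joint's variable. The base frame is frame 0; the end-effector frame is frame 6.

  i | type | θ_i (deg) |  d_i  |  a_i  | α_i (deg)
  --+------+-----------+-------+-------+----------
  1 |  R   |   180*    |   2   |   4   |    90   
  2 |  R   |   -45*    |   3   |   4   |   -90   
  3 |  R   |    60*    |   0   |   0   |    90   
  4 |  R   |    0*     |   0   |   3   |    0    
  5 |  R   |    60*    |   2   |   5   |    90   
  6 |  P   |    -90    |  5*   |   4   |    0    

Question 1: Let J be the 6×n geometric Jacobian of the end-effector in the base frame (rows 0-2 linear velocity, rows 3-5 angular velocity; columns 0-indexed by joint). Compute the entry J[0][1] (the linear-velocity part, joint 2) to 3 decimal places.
axis z_1 = (0.0000,1.0000,0.0000); lever o_n−o_1 = (-6.3733,-6.5131,-3.7851)
cross product → J_v[:, 1] = (-3.7851,0.0000,6.3733)
J_ω[:, 1] = z_1
entry J[0][1] = -3.7851

-3.785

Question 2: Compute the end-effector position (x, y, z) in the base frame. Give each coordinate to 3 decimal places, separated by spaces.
-10.373 -6.513 -1.785

after link 1: o_1 = (-4.0000, 0.0000, 2.0000)
after link 2: o_2 = (-6.8284, 3.0000, -0.8284)
after link 3: o_3 = (-6.8284, 3.0000, -0.8284)
after link 4: o_4 = (-7.8891, 0.4019, -1.8891)
after link 5: o_5 = (-13.0596, -0.7631, -0.9359)
after link 6: o_6 = (-10.3733, -6.5131, -1.7851)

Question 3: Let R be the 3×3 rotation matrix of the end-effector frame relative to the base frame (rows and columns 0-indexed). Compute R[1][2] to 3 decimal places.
End-effector z-axis (col 2 of R) = (0.0474,-0.7500,-0.6597)
R[1][2] = -0.7500

-0.750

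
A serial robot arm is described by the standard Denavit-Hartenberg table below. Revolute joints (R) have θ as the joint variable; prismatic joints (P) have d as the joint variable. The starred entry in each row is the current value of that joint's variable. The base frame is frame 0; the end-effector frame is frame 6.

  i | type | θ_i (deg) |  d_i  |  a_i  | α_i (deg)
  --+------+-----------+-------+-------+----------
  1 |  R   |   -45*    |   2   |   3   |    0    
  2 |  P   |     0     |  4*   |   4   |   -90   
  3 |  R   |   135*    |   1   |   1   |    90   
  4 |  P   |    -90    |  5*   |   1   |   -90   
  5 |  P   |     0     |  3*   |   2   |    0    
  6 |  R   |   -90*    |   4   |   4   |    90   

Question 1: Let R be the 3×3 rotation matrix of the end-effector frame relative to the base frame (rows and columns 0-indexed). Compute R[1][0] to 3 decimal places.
-0.500

End-effector x-axis (col 0 of R) = (0.5000,-0.5000,-0.7071)
R[1][0] = -0.5000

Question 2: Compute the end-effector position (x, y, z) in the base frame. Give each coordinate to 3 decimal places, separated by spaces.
after link 1: o_1 = (2.1213, -2.1213, 2.0000)
after link 2: o_2 = (4.9497, -4.9497, 6.0000)
after link 3: o_3 = (5.1569, -3.7426, 5.2929)
after link 4: o_4 = (6.9497, -6.9497, 1.7574)
after link 5: o_5 = (4.0355, -6.8640, -0.3640)
after link 6: o_6 = (4.0355, -6.8640, -6.0208)

4.036 -6.864 -6.021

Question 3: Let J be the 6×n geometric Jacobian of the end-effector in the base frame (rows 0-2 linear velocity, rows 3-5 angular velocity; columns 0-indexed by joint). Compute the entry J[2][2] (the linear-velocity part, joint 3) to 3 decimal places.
axis z_2 = (0.7071,0.7071,0.0000); lever o_n−o_2 = (-0.9142,-1.9142,-12.0208)
cross product → J_v[:, 2] = (-8.5000,8.5000,-0.7071)
J_ω[:, 2] = z_2
entry J[2][2] = -0.7071

-0.707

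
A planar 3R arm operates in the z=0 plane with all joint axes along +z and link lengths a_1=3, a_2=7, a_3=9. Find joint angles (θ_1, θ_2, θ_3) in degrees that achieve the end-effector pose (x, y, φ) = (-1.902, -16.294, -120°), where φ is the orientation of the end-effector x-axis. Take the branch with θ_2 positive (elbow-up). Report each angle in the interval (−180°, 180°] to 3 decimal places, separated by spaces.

-116.013 60.007 -63.994

wrist centre = target − a_3·(cos φ, sin φ) = (2.5980, -8.4998)
cos θ_2 = (78.9957−3²−7²)/(2·3·7) = 0.4999; θ_2 = 60.0067° (elbow-up)
β = atan2(-8.4998,2.5980) = -73.0040°; ψ = atan2(6.0626,6.4993) = 43.0090°
θ_1 = β − ψ = -116.0129°
θ_3 = φ − θ_1 − θ_2 = -63.9938° (wrapped to (-180°,180°])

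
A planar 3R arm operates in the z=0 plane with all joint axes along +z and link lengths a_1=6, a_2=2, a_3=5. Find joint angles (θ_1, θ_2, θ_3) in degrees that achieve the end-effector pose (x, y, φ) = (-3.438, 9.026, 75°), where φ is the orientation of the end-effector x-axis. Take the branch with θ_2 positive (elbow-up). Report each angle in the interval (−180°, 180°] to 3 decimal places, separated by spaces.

119.999 89.995 -134.994

wrist centre = target − a_3·(cos φ, sin φ) = (-4.7321, 4.1964)
cos θ_2 = (40.0023−6²−2²)/(2·6·2) = 0.0001; θ_2 = 89.9946° (elbow-up)
β = atan2(4.1964,-4.7321) = 138.4337°; ψ = atan2(2.0000,6.0002) = 18.4344°
θ_1 = β − ψ = 119.9993°
θ_3 = φ − θ_1 − θ_2 = -134.9939° (wrapped to (-180°,180°])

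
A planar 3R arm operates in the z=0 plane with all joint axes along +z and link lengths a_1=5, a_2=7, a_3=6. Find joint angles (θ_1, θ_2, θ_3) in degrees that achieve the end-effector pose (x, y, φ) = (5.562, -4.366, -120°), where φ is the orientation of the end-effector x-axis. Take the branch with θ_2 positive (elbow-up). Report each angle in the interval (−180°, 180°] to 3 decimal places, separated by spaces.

wrist centre = target − a_3·(cos φ, sin φ) = (8.5620, 0.8302)
cos θ_2 = (73.9970−5²−7²)/(2·5·7) = -0.0000; θ_2 = 90.0025° (elbow-up)
β = atan2(0.8302,8.5620) = 5.5380°; ψ = atan2(7.0000,4.9997) = 54.4639°
θ_1 = β − ψ = -48.9260°
θ_3 = φ − θ_1 − θ_2 = -161.0765° (wrapped to (-180°,180°])

-48.926 90.002 -161.076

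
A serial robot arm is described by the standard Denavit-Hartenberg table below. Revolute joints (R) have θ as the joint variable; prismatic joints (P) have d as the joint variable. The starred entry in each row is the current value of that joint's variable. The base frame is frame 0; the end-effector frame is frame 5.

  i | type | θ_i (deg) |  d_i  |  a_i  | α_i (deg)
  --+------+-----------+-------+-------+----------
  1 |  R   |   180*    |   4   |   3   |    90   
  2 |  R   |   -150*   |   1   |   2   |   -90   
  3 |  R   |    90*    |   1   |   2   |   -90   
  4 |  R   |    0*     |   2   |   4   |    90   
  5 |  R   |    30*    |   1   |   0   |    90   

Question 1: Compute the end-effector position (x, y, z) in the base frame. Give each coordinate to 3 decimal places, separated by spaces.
-4.000 -5.000 2.268

after link 1: o_1 = (-3.0000, 0.0000, 4.0000)
after link 2: o_2 = (-1.2679, 1.0000, 3.0000)
after link 3: o_3 = (-1.7679, -1.0000, 2.1340)
after link 4: o_4 = (-3.5000, -5.0000, 3.1340)
after link 5: o_5 = (-4.0000, -5.0000, 2.2679)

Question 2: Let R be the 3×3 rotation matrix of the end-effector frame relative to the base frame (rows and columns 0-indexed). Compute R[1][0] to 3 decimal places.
End-effector x-axis (col 0 of R) = (-0.4330,-0.8660,0.2500)
R[1][0] = -0.8660

-0.866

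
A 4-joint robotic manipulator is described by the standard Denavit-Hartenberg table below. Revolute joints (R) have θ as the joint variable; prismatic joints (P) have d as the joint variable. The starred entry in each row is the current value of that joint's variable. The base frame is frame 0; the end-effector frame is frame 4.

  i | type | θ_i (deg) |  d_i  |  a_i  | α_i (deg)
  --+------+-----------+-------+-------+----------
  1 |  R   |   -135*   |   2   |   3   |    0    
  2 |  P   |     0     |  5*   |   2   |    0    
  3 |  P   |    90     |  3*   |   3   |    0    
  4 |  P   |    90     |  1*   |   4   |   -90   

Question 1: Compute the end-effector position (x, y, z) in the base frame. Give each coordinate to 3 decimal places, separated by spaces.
after link 1: o_1 = (-2.1213, -2.1213, 2.0000)
after link 2: o_2 = (-3.5355, -3.5355, 7.0000)
after link 3: o_3 = (-1.4142, -5.6569, 10.0000)
after link 4: o_4 = (1.4142, -2.8284, 11.0000)

1.414 -2.828 11.000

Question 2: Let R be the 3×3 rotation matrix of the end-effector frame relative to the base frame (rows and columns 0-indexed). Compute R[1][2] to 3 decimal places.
End-effector z-axis (col 2 of R) = (-0.7071,0.7071,0.0000)
R[1][2] = 0.7071

0.707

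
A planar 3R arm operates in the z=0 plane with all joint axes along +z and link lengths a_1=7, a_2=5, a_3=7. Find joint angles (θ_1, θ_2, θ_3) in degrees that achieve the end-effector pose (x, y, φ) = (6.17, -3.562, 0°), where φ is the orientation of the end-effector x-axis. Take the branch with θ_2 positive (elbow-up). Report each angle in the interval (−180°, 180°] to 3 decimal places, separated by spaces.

wrist centre = target − a_3·(cos φ, sin φ) = (-0.8300, -3.5620)
cos θ_2 = (13.3767−7²−5²)/(2·7·5) = -0.8660; θ_2 = 150.0024° (elbow-up)
β = atan2(-3.5620,-0.8300) = -103.1167°; ψ = atan2(2.4998,2.6698) = 43.1171°
θ_1 = β − ψ = -146.2338°
θ_3 = φ − θ_1 − θ_2 = -3.7686° (wrapped to (-180°,180°])

-146.234 150.002 -3.769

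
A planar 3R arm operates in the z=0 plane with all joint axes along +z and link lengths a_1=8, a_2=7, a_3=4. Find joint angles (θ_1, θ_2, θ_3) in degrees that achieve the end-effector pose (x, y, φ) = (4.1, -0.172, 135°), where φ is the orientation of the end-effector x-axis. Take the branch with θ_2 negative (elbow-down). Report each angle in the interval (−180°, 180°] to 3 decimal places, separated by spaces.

wrist centre = target − a_3·(cos φ, sin φ) = (6.9284, -3.0004)
cos θ_2 = (57.0057−8²−7²)/(2·8·7) = -0.4999; θ_2 = -119.9967° (elbow-down)
β = atan2(-3.0004,6.9284) = -23.4155°; ψ = atan2(-6.0624,4.5004) = -53.4120°
θ_1 = β − ψ = 29.9965°
θ_3 = φ − θ_1 − θ_2 = -134.9998° (wrapped to (-180°,180°])

29.996 -119.997 -135.000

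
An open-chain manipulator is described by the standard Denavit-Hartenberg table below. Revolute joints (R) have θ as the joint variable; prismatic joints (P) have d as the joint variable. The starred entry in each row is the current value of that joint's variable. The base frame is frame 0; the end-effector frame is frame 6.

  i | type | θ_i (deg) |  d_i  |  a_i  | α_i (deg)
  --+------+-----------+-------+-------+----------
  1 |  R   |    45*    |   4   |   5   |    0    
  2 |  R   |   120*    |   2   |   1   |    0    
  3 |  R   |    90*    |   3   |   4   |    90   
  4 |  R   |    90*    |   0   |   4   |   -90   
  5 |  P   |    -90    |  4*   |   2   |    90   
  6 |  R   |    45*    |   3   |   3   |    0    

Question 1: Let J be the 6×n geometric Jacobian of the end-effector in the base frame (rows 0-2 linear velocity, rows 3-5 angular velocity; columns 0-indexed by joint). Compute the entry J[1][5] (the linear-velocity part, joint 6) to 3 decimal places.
1.500

axis z_5 = (-0.0000,0.0000,-1.0000); lever o_n−o_5 = (-1.5000,2.5981,-3.0000)
cross product → J_v[:, 5] = (2.5981,1.5000,0.0000)
J_ω[:, 5] = z_5
entry J[1][5] = 1.5000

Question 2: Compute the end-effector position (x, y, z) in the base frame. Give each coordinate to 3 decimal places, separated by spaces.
-0.862 6.910 10.000

after link 1: o_1 = (3.5355, 3.5355, 4.0000)
after link 2: o_2 = (2.5696, 3.7944, 6.0000)
after link 3: o_3 = (1.5343, -0.0694, 9.0000)
after link 4: o_4 = (1.5343, -0.0694, 13.0000)
after link 5: o_5 = (0.6378, 4.3120, 13.0000)
after link 6: o_6 = (-0.8622, 6.9101, 10.0000)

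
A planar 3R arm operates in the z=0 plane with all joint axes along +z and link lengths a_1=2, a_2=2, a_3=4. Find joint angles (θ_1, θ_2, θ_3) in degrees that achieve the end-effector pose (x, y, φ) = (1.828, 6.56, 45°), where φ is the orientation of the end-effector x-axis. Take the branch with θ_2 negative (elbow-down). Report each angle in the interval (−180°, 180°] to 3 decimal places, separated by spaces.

120.027 -30.039 -44.989

wrist centre = target − a_3·(cos φ, sin φ) = (-1.0004, 3.7316)
cos θ_2 = (14.9255−2²−2²)/(2·2·2) = 0.8657; θ_2 = -30.0388° (elbow-down)
β = atan2(3.7316,-1.0004) = 105.0080°; ψ = atan2(-1.0012,3.7314) = -15.0194°
θ_1 = β − ψ = 120.0274°
θ_3 = φ − θ_1 − θ_2 = -44.9885° (wrapped to (-180°,180°])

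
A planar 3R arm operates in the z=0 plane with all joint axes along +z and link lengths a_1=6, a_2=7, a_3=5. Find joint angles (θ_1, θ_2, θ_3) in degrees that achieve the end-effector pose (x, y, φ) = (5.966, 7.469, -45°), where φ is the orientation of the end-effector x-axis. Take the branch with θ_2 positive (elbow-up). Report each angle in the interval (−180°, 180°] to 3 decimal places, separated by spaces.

wrist centre = target − a_3·(cos φ, sin φ) = (2.4305, 11.0045)
cos θ_2 = (127.0069−6²−7²)/(2·6·7) = 0.5001; θ_2 = 59.9945° (elbow-up)
β = atan2(11.0045,2.4305) = 77.5456°; ψ = atan2(6.0618,9.5006) = 32.5399°
θ_1 = β − ψ = 45.0057°
θ_3 = φ − θ_1 − θ_2 = -150.0002° (wrapped to (-180°,180°])

45.006 59.995 -150.000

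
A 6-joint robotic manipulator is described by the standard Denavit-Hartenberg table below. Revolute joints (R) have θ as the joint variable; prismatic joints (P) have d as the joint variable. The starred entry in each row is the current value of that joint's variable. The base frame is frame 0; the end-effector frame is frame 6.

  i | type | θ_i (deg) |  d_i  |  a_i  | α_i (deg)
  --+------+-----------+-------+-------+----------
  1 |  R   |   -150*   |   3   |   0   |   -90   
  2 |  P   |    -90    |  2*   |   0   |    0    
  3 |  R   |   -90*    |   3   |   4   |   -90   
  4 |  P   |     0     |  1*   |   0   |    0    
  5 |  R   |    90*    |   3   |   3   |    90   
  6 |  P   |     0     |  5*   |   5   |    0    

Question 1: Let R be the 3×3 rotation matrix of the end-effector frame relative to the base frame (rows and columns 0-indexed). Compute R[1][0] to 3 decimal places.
0.866

End-effector x-axis (col 0 of R) = (-0.5000,0.8660,0.0000)
R[1][0] = 0.8660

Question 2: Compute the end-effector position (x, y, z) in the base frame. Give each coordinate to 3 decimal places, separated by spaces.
after link 1: o_1 = (0.0000, 0.0000, 3.0000)
after link 2: o_2 = (1.0000, -1.7321, 3.0000)
after link 3: o_3 = (5.9641, -2.3301, 3.0000)
after link 4: o_4 = (5.9641, -2.3301, 4.0000)
after link 5: o_5 = (4.4641, 0.2679, 7.0000)
after link 6: o_6 = (6.2942, 7.0981, 7.0000)

6.294 7.098 7.000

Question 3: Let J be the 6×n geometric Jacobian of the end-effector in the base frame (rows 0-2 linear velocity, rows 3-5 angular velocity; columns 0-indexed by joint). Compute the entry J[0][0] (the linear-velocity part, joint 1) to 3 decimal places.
-7.098

axis z_0 = ẑ; lever o_n−o_0 = (6.2942,7.0981,7.0000)
cross product → J_v[:, 0] = (-7.0981,6.2942,0.0000)
J_ω[:, 0] = z_0
entry J[0][0] = -7.0981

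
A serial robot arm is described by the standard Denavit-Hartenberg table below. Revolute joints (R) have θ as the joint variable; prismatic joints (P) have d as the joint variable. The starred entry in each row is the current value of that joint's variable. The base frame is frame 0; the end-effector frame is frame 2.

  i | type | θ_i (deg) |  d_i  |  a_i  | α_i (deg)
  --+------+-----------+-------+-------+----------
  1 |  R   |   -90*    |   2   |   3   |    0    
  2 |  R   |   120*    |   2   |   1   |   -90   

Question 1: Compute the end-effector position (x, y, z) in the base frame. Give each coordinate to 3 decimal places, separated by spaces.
0.866 -2.500 4.000

after link 1: o_1 = (0.0000, -3.0000, 2.0000)
after link 2: o_2 = (0.8660, -2.5000, 4.0000)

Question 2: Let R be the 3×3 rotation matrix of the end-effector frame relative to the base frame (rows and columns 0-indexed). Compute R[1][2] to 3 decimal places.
0.866

End-effector z-axis (col 2 of R) = (-0.5000,0.8660,0.0000)
R[1][2] = 0.8660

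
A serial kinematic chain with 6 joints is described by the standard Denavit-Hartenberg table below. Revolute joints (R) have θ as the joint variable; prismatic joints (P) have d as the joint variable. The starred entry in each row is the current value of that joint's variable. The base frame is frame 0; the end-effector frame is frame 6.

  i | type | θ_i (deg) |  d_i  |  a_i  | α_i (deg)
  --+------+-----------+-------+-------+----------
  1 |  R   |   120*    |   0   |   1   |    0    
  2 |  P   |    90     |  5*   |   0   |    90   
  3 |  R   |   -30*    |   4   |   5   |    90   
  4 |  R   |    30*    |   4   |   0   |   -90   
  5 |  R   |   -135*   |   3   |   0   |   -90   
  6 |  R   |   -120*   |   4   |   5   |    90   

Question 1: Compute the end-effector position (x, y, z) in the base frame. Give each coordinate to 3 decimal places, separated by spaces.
after link 1: o_1 = (-0.5000, 0.8660, 0.0000)
after link 2: o_2 = (-0.5000, 0.8660, 5.0000)
after link 3: o_3 = (-6.2500, 2.1651, 2.5000)
after link 4: o_4 = (-4.5179, 3.1651, -0.9641)
after link 5: o_5 = (-4.6920, 6.0646, -0.2141)
after link 6: o_6 = (-8.6183, 10.7815, -2.0403)

-8.618 10.781 -2.040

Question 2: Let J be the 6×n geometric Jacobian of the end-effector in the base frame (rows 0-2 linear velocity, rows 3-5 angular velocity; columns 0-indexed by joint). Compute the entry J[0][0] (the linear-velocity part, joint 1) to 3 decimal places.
-10.781

axis z_0 = ẑ; lever o_n−o_0 = (-8.6183,10.7815,-2.0403)
cross product → J_v[:, 0] = (-10.7815,-8.6183,0.0000)
J_ω[:, 0] = z_0
entry J[0][0] = -10.7815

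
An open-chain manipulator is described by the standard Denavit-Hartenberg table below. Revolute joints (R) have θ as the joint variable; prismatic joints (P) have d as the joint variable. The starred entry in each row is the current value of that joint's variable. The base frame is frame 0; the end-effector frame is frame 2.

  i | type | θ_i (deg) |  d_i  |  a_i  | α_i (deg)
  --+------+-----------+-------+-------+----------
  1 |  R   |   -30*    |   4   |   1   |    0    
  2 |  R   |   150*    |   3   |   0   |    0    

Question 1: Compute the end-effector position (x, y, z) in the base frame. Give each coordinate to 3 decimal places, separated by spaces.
after link 1: o_1 = (0.8660, -0.5000, 4.0000)
after link 2: o_2 = (0.8660, -0.5000, 7.0000)

0.866 -0.500 7.000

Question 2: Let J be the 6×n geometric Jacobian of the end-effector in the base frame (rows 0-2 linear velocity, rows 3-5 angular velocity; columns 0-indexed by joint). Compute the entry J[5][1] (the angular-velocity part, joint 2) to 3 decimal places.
axis z_1 = (0.0000,0.0000,1.0000); lever o_n−o_1 = (0.0000,0.0000,3.0000)
cross product → J_v[:, 1] = (0.0000,0.0000,0.0000)
J_ω[:, 1] = z_1
entry J[5][1] = 1.0000

1.000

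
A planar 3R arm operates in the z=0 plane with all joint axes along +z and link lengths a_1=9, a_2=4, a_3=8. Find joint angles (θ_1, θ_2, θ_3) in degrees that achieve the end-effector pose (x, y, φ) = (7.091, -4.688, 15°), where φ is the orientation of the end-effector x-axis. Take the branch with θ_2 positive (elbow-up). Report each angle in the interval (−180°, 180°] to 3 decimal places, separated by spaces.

-120.000 135.006 -0.006

wrist centre = target − a_3·(cos φ, sin φ) = (-0.6364, -6.7586)
cos θ_2 = (46.0830−9²−4²)/(2·9·4) = -0.7072; θ_2 = 135.0059° (elbow-up)
β = atan2(-6.7586,-0.6364) = -95.3793°; ψ = atan2(2.8281,6.1713) = 24.6207°
θ_1 = β − ψ = -120.0000°
θ_3 = φ − θ_1 − θ_2 = -0.0059° (wrapped to (-180°,180°])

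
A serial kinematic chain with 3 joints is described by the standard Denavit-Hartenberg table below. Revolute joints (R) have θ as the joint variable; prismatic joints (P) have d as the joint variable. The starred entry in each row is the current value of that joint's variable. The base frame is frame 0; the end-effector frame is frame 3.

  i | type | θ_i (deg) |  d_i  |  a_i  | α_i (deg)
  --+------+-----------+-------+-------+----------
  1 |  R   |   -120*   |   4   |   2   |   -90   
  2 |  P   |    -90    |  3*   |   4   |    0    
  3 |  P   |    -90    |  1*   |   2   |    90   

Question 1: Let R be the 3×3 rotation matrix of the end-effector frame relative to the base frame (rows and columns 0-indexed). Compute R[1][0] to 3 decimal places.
End-effector x-axis (col 0 of R) = (0.5000,0.8660,0.0000)
R[1][0] = 0.8660

0.866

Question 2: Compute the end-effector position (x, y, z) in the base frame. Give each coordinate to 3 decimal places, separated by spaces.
after link 1: o_1 = (-1.0000, -1.7321, 4.0000)
after link 2: o_2 = (1.5981, -3.2321, 8.0000)
after link 3: o_3 = (3.4641, -2.0000, 8.0000)

3.464 -2.000 8.000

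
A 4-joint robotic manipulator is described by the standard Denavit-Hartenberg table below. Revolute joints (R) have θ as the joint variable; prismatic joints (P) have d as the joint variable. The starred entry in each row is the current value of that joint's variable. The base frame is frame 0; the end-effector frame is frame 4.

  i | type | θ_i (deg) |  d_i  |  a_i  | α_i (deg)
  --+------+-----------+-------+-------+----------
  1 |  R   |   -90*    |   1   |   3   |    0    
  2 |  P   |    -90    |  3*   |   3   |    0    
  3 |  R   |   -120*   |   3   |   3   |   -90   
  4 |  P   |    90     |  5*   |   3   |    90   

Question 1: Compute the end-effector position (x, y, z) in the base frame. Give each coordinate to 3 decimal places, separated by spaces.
after link 1: o_1 = (0.0000, -3.0000, 1.0000)
after link 2: o_2 = (-3.0000, -3.0000, 4.0000)
after link 3: o_3 = (-1.5000, -0.4019, 7.0000)
after link 4: o_4 = (-5.8301, 2.0981, 4.0000)

-5.830 2.098 4.000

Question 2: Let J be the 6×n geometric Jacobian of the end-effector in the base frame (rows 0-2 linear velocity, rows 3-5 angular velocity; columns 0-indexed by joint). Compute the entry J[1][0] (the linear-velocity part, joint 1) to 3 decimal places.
axis z_0 = ẑ; lever o_n−o_0 = (-5.8301,2.0981,4.0000)
cross product → J_v[:, 0] = (-2.0981,-5.8301,0.0000)
J_ω[:, 0] = z_0
entry J[1][0] = -5.8301

-5.830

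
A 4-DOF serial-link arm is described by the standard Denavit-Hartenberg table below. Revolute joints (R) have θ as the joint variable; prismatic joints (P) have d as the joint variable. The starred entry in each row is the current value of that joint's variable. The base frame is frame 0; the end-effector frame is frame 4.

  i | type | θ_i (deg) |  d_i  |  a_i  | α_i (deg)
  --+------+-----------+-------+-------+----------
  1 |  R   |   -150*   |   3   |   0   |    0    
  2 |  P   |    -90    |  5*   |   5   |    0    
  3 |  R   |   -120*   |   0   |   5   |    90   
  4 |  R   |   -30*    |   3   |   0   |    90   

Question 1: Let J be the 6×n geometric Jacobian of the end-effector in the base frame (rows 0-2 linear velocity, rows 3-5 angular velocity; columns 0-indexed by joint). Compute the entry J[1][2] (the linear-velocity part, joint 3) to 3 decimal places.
axis z_2 = (0.0000,0.0000,1.0000); lever o_n−o_2 = (5.0000,-3.0000,0.0000)
cross product → J_v[:, 2] = (3.0000,5.0000,-0.0000)
J_ω[:, 2] = z_2
entry J[1][2] = 5.0000

5.000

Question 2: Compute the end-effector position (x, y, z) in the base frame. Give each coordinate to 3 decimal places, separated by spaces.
2.500 1.330 8.000

after link 1: o_1 = (0.0000, 0.0000, 3.0000)
after link 2: o_2 = (-2.5000, 4.3301, 8.0000)
after link 3: o_3 = (2.5000, 4.3301, 8.0000)
after link 4: o_4 = (2.5000, 1.3301, 8.0000)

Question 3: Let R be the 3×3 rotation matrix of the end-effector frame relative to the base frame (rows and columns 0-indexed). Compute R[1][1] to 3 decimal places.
-1.000

End-effector y-axis (col 1 of R) = (0.0000,-1.0000,0.0000)
R[1][1] = -1.0000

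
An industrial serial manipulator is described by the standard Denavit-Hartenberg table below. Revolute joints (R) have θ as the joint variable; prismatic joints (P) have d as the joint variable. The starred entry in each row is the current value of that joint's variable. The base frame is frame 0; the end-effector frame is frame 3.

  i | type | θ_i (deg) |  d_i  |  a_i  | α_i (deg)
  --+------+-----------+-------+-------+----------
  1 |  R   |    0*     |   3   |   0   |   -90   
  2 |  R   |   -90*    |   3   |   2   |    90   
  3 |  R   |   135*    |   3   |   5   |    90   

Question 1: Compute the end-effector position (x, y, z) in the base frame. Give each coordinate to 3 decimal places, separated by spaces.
-3.000 6.536 1.464

after link 1: o_1 = (0.0000, 0.0000, 3.0000)
after link 2: o_2 = (0.0000, 3.0000, 5.0000)
after link 3: o_3 = (-3.0000, 6.5355, 1.4645)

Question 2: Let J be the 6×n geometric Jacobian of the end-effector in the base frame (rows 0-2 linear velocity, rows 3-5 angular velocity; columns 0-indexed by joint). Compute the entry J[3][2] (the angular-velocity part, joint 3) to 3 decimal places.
axis z_2 = (-1.0000,0.0000,0.0000); lever o_n−o_2 = (-3.0000,3.5355,-3.5355)
cross product → J_v[:, 2] = (-0.0000,-3.5355,-3.5355)
J_ω[:, 2] = z_2
entry J[3][2] = -1.0000

-1.000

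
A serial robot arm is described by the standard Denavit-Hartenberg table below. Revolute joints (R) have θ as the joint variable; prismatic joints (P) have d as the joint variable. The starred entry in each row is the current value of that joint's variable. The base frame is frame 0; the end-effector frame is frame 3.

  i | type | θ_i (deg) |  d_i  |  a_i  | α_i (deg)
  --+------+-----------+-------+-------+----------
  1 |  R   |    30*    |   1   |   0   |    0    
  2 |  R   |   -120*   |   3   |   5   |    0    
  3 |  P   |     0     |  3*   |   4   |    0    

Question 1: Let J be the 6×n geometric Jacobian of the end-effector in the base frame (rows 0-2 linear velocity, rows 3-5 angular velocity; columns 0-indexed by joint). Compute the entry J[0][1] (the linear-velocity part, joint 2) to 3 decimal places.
axis z_1 = (0.0000,0.0000,1.0000); lever o_n−o_1 = (0.0000,-9.0000,6.0000)
cross product → J_v[:, 1] = (9.0000,0.0000,-0.0000)
J_ω[:, 1] = z_1
entry J[0][1] = 9.0000

9.000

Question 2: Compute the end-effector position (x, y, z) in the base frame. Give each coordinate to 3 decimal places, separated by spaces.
0.000 -9.000 7.000

after link 1: o_1 = (0.0000, 0.0000, 1.0000)
after link 2: o_2 = (0.0000, -5.0000, 4.0000)
after link 3: o_3 = (0.0000, -9.0000, 7.0000)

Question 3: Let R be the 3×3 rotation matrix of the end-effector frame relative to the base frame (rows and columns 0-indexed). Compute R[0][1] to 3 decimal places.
1.000

End-effector y-axis (col 1 of R) = (1.0000,0.0000,0.0000)
R[0][1] = 1.0000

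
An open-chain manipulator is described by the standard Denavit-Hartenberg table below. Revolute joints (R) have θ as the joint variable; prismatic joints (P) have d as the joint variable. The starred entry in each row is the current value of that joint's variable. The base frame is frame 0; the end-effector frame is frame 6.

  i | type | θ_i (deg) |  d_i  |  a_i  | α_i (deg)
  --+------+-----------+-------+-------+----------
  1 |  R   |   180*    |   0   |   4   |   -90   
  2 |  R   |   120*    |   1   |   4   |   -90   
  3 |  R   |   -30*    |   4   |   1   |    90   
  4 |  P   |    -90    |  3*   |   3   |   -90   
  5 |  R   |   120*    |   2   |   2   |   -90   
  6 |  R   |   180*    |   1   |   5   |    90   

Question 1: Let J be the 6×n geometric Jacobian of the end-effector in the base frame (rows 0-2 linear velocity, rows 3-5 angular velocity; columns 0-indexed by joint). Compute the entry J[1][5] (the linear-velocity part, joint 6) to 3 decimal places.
axis z_5 = (0.6250,-0.4330,0.6495); lever o_n−o_5 = (-2.6226,-4.1830,1.2745)
cross product → J_v[:, 5] = (2.1651,-2.5000,-3.7500)
J_ω[:, 5] = z_5
entry J[1][5] = -2.5000

-2.500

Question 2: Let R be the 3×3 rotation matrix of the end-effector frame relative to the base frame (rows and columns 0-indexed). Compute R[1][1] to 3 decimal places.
End-effector y-axis (col 1 of R) = (0.6250,-0.4330,0.6495)
R[1][1] = -0.4330

-0.433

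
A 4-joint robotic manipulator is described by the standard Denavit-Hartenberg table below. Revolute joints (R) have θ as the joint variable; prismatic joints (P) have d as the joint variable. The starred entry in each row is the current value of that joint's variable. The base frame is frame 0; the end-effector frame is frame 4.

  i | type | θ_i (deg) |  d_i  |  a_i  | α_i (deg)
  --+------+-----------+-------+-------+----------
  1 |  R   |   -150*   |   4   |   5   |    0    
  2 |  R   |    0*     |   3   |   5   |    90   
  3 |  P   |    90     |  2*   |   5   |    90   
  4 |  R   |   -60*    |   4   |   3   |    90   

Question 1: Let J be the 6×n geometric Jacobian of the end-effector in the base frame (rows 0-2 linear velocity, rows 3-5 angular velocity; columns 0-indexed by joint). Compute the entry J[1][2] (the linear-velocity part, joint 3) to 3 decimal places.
0.866

prismatic axis z_2 = (-0.5000,0.8660,0.0000)
J_v[:, 2] = z_2; J_ω[:, 2] = (0,0,0)
entry J[1][2] = 0.8660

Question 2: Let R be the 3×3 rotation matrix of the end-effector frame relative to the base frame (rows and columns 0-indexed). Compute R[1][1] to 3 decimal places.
End-effector y-axis (col 1 of R) = (-0.8660,-0.5000,-0.0000)
R[1][1] = -0.5000

-0.500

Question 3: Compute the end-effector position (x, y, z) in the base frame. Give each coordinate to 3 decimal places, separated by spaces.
after link 1: o_1 = (-4.3301, -2.5000, 4.0000)
after link 2: o_2 = (-8.6603, -5.0000, 7.0000)
after link 3: o_3 = (-9.6603, -3.2679, 12.0000)
after link 4: o_4 = (-11.8253, -7.5179, 13.5000)

-11.825 -7.518 13.500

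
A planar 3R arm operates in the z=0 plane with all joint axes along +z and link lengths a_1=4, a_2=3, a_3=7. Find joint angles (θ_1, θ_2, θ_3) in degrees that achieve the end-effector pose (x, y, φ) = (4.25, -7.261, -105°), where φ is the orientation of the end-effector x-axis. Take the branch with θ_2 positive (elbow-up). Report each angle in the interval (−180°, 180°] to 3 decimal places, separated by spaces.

-30.002 60.016 -135.014

wrist centre = target − a_3·(cos φ, sin φ) = (6.0617, -0.4995)
cos θ_2 = (36.9941−4²−3²)/(2·4·3) = 0.4998; θ_2 = 60.0162° (elbow-up)
β = atan2(-0.4995,6.0617) = -4.7108°; ψ = atan2(2.5985,5.4993) = 25.2916°
θ_1 = β − ψ = -30.0024°
θ_3 = φ − θ_1 − θ_2 = -135.0138° (wrapped to (-180°,180°])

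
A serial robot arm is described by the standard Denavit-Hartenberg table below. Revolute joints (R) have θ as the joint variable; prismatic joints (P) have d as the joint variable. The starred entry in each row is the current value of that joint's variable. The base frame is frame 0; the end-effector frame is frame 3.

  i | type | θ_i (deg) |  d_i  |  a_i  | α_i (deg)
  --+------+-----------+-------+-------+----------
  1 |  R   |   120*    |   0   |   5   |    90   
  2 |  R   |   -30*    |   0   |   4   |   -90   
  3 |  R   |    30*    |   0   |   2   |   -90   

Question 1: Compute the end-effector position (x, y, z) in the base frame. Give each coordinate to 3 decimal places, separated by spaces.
-5.848 8.129 -2.866

after link 1: o_1 = (-2.5000, 4.3301, 0.0000)
after link 2: o_2 = (-4.2321, 7.3301, -2.0000)
after link 3: o_3 = (-5.8481, 8.1292, -2.8660)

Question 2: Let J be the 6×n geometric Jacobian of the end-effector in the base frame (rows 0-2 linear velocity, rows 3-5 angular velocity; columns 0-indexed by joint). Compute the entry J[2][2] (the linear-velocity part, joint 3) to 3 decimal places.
axis z_2 = (-0.2500,0.4330,0.8660); lever o_n−o_2 = (-1.6160,0.7990,-0.8660)
cross product → J_v[:, 2] = (-1.0670,-1.6160,0.5000)
J_ω[:, 2] = z_2
entry J[2][2] = 0.5000

0.500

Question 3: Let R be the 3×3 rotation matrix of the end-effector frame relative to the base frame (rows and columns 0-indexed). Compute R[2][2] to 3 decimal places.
End-effector z-axis (col 2 of R) = (-0.5335,-0.8080,0.2500)
R[2][2] = 0.2500

0.250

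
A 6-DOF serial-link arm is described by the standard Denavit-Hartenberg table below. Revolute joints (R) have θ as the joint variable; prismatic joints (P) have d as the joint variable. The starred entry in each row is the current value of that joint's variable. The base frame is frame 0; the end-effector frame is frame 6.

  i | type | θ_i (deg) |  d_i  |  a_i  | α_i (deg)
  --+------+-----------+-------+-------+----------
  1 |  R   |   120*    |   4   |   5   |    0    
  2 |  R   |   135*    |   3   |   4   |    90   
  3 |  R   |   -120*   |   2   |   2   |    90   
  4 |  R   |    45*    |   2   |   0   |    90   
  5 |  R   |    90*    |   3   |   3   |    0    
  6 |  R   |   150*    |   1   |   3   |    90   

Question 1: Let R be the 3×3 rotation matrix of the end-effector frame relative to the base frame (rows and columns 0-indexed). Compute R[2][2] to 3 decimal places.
0.780

End-effector z-axis (col 2 of R) = (0.6243,-0.0360,0.7803)
R[2][2] = 0.7803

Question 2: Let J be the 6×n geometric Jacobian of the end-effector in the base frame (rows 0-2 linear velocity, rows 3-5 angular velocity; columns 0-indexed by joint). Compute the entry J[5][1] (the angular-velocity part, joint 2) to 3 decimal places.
axis z_1 = (0.0000,0.0000,1.0000); lever o_n−o_1 = (1.8154,-0.5237,0.9380)
cross product → J_v[:, 1] = (0.5237,1.8154,-0.0000)
J_ω[:, 1] = z_1
entry J[5][1] = 1.0000

1.000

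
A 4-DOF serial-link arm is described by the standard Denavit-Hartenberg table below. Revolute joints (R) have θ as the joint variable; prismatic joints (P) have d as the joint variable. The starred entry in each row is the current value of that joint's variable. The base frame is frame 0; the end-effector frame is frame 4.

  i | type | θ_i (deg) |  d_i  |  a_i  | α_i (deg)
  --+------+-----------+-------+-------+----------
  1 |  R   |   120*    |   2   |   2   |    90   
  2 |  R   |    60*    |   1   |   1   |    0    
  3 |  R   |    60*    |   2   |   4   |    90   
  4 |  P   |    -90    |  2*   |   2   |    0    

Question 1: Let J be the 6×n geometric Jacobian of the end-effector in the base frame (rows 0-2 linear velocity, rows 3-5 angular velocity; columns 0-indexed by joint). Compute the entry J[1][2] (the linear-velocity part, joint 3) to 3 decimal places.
axis z_2 = (0.8660,0.5000,0.0000); lever o_n−o_2 = (0.1340,-0.2321,4.4641)
cross product → J_v[:, 2] = (2.2321,-3.8660,-0.2679)
J_ω[:, 2] = z_2
entry J[1][2] = -3.8660

-3.866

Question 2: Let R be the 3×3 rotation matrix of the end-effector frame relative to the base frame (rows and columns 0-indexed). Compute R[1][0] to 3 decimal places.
End-effector x-axis (col 0 of R) = (-0.8660,-0.5000,0.0000)
R[1][0] = -0.5000

-0.500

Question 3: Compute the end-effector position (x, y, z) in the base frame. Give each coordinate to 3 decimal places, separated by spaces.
-0.250 2.433 7.330

after link 1: o_1 = (-1.0000, 1.7321, 2.0000)
after link 2: o_2 = (-0.3840, 2.6651, 2.8660)
after link 3: o_3 = (2.3481, 1.9330, 6.3301)
after link 4: o_4 = (-0.2500, 2.4330, 7.3301)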